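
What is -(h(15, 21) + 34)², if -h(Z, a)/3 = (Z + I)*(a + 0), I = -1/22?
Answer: -399160441/484 ≈ -8.2471e+5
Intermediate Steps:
I = -1/22 (I = -1*1/22 = -1/22 ≈ -0.045455)
h(Z, a) = -3*a*(-1/22 + Z) (h(Z, a) = -3*(Z - 1/22)*(a + 0) = -3*(-1/22 + Z)*a = -3*a*(-1/22 + Z))
-(h(15, 21) + 34)² = -((3/22)*21*(1 - 22*15) + 34)² = -((3/22)*21*(1 - 330) + 34)² = -((3/22)*21*(-329) + 34)² = -(-20727/22 + 34)² = -(-19979/22)² = -1*399160441/484 = -399160441/484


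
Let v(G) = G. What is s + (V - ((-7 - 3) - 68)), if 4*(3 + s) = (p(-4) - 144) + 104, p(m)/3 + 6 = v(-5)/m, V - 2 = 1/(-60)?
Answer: 15221/240 ≈ 63.421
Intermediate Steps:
V = 119/60 (V = 2 + 1/(-60) = 2 - 1/60 = 119/60 ≈ 1.9833)
p(m) = -18 - 15/m (p(m) = -18 + 3*(-5/m) = -18 - 15/m)
s = -265/16 (s = -3 + (((-18 - 15/(-4)) - 144) + 104)/4 = -3 + (((-18 - 15*(-¼)) - 144) + 104)/4 = -3 + (((-18 + 15/4) - 144) + 104)/4 = -3 + ((-57/4 - 144) + 104)/4 = -3 + (-633/4 + 104)/4 = -3 + (¼)*(-217/4) = -3 - 217/16 = -265/16 ≈ -16.563)
s + (V - ((-7 - 3) - 68)) = -265/16 + (119/60 - ((-7 - 3) - 68)) = -265/16 + (119/60 - (-10 - 68)) = -265/16 + (119/60 - 1*(-78)) = -265/16 + (119/60 + 78) = -265/16 + 4799/60 = 15221/240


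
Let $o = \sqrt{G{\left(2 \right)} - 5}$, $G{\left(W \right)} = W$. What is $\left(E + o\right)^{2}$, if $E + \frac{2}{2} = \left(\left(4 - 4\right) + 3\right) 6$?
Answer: $\left(17 + i \sqrt{3}\right)^{2} \approx 286.0 + 58.89 i$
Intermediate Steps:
$o = i \sqrt{3}$ ($o = \sqrt{2 - 5} = \sqrt{-3} = i \sqrt{3} \approx 1.732 i$)
$E = 17$ ($E = -1 + \left(\left(4 - 4\right) + 3\right) 6 = -1 + \left(0 + 3\right) 6 = -1 + 3 \cdot 6 = -1 + 18 = 17$)
$\left(E + o\right)^{2} = \left(17 + i \sqrt{3}\right)^{2}$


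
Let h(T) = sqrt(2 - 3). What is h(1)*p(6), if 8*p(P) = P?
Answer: 3*I/4 ≈ 0.75*I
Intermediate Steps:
p(P) = P/8
h(T) = I (h(T) = sqrt(-1) = I)
h(1)*p(6) = I*((1/8)*6) = I*(3/4) = 3*I/4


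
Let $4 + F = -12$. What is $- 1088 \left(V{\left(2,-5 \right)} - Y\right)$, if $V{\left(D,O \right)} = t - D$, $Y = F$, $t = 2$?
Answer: $-17408$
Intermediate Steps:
$F = -16$ ($F = -4 - 12 = -16$)
$Y = -16$
$V{\left(D,O \right)} = 2 - D$
$- 1088 \left(V{\left(2,-5 \right)} - Y\right) = - 1088 \left(\left(2 - 2\right) - -16\right) = - 1088 \left(\left(2 - 2\right) + 16\right) = - 1088 \left(0 + 16\right) = \left(-1088\right) 16 = -17408$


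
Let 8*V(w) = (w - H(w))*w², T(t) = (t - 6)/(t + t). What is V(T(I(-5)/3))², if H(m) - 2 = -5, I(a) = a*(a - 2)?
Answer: 4303753609/7529536000000 ≈ 0.00057158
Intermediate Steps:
I(a) = a*(-2 + a)
T(t) = (-6 + t)/(2*t) (T(t) = (-6 + t)/((2*t)) = (-6 + t)*(1/(2*t)) = (-6 + t)/(2*t))
H(m) = -3 (H(m) = 2 - 5 = -3)
V(w) = w²*(3 + w)/8 (V(w) = ((w - 1*(-3))*w²)/8 = ((w + 3)*w²)/8 = ((3 + w)*w²)/8 = (w²*(3 + w))/8 = w²*(3 + w)/8)
V(T(I(-5)/3))² = (((-6 - 5*(-2 - 5)/3)/(2*((-5*(-2 - 5)/3))))²*(3 + (-6 - 5*(-2 - 5)/3)/(2*((-5*(-2 - 5)/3))))/8)² = (((-6 - 5*(-7)*(⅓))/(2*((-5*(-7)*(⅓)))))²*(3 + (-6 - 5*(-7)*(⅓))/(2*((-5*(-7)*(⅓)))))/8)² = (((-6 + 35*(⅓))/(2*((35*(⅓)))))²*(3 + (-6 + 35*(⅓))/(2*((35*(⅓)))))/8)² = (((-6 + 35/3)/(2*(35/3)))²*(3 + (-6 + 35/3)/(2*(35/3)))/8)² = (((½)*(3/35)*(17/3))²*(3 + (½)*(3/35)*(17/3))/8)² = ((17/70)²*(3 + 17/70)/8)² = ((⅛)*(289/4900)*(227/70))² = (65603/2744000)² = 4303753609/7529536000000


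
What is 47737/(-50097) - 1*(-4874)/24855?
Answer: -104703373/138351215 ≈ -0.75679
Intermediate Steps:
47737/(-50097) - 1*(-4874)/24855 = 47737*(-1/50097) + 4874*(1/24855) = -47737/50097 + 4874/24855 = -104703373/138351215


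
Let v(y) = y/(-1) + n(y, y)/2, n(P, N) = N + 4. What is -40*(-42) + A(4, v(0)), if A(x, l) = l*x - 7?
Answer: 1681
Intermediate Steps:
n(P, N) = 4 + N
v(y) = 2 - y/2 (v(y) = y/(-1) + (4 + y)/2 = y*(-1) + (4 + y)*(½) = -y + (2 + y/2) = 2 - y/2)
A(x, l) = -7 + l*x
-40*(-42) + A(4, v(0)) = -40*(-42) + (-7 + (2 - ½*0)*4) = 1680 + (-7 + (2 + 0)*4) = 1680 + (-7 + 2*4) = 1680 + (-7 + 8) = 1680 + 1 = 1681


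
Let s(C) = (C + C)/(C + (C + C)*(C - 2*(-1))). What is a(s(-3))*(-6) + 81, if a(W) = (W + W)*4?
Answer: 177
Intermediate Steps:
s(C) = 2*C/(C + 2*C*(2 + C)) (s(C) = (2*C)/(C + (2*C)*(C + 2)) = (2*C)/(C + (2*C)*(2 + C)) = (2*C)/(C + 2*C*(2 + C)) = 2*C/(C + 2*C*(2 + C)))
a(W) = 8*W (a(W) = (2*W)*4 = 8*W)
a(s(-3))*(-6) + 81 = (8*(2/(5 + 2*(-3))))*(-6) + 81 = (8*(2/(5 - 6)))*(-6) + 81 = (8*(2/(-1)))*(-6) + 81 = (8*(2*(-1)))*(-6) + 81 = (8*(-2))*(-6) + 81 = -16*(-6) + 81 = 96 + 81 = 177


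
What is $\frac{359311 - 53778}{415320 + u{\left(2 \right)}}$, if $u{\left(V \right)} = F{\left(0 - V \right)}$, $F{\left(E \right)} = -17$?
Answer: $\frac{305533}{415303} \approx 0.73569$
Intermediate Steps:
$u{\left(V \right)} = -17$
$\frac{359311 - 53778}{415320 + u{\left(2 \right)}} = \frac{359311 - 53778}{415320 - 17} = \frac{305533}{415303}$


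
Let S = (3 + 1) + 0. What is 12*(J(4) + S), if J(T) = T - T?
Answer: 48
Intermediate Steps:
J(T) = 0
S = 4 (S = 4 + 0 = 4)
12*(J(4) + S) = 12*(0 + 4) = 12*4 = 48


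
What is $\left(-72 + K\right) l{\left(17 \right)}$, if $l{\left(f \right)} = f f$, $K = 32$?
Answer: $-11560$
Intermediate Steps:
$l{\left(f \right)} = f^{2}$
$\left(-72 + K\right) l{\left(17 \right)} = \left(-72 + 32\right) 17^{2} = \left(-40\right) 289 = -11560$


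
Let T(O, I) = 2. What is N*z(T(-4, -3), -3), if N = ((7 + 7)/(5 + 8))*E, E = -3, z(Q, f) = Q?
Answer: -84/13 ≈ -6.4615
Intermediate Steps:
N = -42/13 (N = ((7 + 7)/(5 + 8))*(-3) = (14/13)*(-3) = -42/13 ≈ -3.2308)
N*z(T(-4, -3), -3) = -42/13*2 = -84/13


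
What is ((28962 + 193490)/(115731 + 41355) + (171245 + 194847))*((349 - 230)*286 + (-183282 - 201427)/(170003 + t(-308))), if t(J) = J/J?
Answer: 83178802809890872357/6676312086 ≈ 1.2459e+10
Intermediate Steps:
t(J) = 1
((28962 + 193490)/(115731 + 41355) + (171245 + 194847))*((349 - 230)*286 + (-183282 - 201427)/(170003 + t(-308))) = ((28962 + 193490)/(115731 + 41355) + (171245 + 194847))*((349 - 230)*286 + (-183282 - 201427)/(170003 + 1)) = (222452/157086 + 366092)*(119*286 - 384709/170004) = (222452*(1/157086) + 366092)*(34034 - 384709*1/170004) = (111226/78543 + 366092)*(34034 - 384709/170004) = (28754075182/78543)*(5785531427/170004) = 83178802809890872357/6676312086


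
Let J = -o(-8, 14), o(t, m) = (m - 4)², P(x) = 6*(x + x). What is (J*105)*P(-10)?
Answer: 1260000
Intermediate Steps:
P(x) = 12*x (P(x) = 6*(2*x) = 12*x)
o(t, m) = (-4 + m)²
J = -100 (J = -(-4 + 14)² = -1*10² = -1*100 = -100)
(J*105)*P(-10) = (-100*105)*(12*(-10)) = -10500*(-120) = 1260000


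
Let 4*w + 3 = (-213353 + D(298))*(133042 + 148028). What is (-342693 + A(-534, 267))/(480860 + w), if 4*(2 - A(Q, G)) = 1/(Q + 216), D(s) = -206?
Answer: 435902951/19087347292374 ≈ 2.2837e-5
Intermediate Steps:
A(Q, G) = 2 - 1/(4*(216 + Q)) (A(Q, G) = 2 - 1/(4*(Q + 216)) = 2 - 1/(4*(216 + Q)))
w = -60025028133/4 (w = -¾ + ((-213353 - 206)*(133042 + 148028))/4 = -¾ + (-213559*281070)/4 = -¾ + (¼)*(-60025028130) = -¾ - 30012514065/2 = -60025028133/4 ≈ -1.5006e+10)
(-342693 + A(-534, 267))/(480860 + w) = (-342693 + (1727 + 8*(-534))/(4*(216 - 534)))/(480860 - 60025028133/4) = (-342693 + (¼)*(1727 - 4272)/(-318))/(-60023104693/4) = (-342693 + (¼)*(-1/318)*(-2545))*(-4/60023104693) = (-342693 + 2545/1272)*(-4/60023104693) = -435902951/1272*(-4/60023104693) = 435902951/19087347292374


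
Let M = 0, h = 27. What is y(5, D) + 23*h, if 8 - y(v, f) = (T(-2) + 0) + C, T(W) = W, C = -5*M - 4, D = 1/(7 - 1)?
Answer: 635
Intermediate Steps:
D = 1/6 ≈ 0.16667
C = -4 (C = -5*0 - 4 = 0 - 4 = -4)
y(v, f) = 14 (y(v, f) = 8 - ((-2 + 0) - 4) = 8 - (-2 - 4) = 8 - 1*(-6) = 8 + 6 = 14)
y(5, D) + 23*h = 14 + 23*27 = 14 + 621 = 635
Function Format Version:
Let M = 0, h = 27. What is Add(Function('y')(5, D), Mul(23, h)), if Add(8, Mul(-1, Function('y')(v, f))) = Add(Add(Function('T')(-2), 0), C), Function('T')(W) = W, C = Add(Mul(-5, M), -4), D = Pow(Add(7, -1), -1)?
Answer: 635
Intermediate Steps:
D = Rational(1, 6) (D = Pow(6, -1) = Rational(1, 6) ≈ 0.16667)
C = -4 (C = Add(Mul(-5, 0), -4) = Add(0, -4) = -4)
Function('y')(v, f) = 14 (Function('y')(v, f) = Add(8, Mul(-1, Add(Add(-2, 0), -4))) = Add(8, Mul(-1, Add(-2, -4))) = Add(8, Mul(-1, -6)) = Add(8, 6) = 14)
Add(Function('y')(5, D), Mul(23, h)) = Add(14, Mul(23, 27)) = Add(14, 621) = 635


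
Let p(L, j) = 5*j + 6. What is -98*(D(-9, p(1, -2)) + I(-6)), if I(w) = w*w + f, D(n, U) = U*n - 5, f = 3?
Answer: -6860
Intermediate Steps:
p(L, j) = 6 + 5*j
D(n, U) = -5 + U*n
I(w) = 3 + w² (I(w) = w*w + 3 = w² + 3 = 3 + w²)
-98*(D(-9, p(1, -2)) + I(-6)) = -98*((-5 + (6 + 5*(-2))*(-9)) + (3 + (-6)²)) = -98*((-5 + (6 - 10)*(-9)) + (3 + 36)) = -98*((-5 - 4*(-9)) + 39) = -98*((-5 + 36) + 39) = -98*(31 + 39) = -98*70 = -6860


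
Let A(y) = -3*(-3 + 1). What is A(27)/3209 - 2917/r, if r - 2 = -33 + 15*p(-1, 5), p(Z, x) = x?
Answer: -9360389/141196 ≈ -66.294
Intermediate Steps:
A(y) = 6 (A(y) = -3*(-2) = 6)
r = 44 (r = 2 + (-33 + 15*5) = 2 + (-33 + 75) = 2 + 42 = 44)
A(27)/3209 - 2917/r = 6/3209 - 2917/44 = -9360389/141196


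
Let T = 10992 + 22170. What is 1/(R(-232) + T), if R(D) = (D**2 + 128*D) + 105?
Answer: 1/57395 ≈ 1.7423e-5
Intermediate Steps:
T = 33162
R(D) = 105 + D**2 + 128*D
1/(R(-232) + T) = 1/((105 + (-232)**2 + 128*(-232)) + 33162) = 1/((105 + 53824 - 29696) + 33162) = 1/(24233 + 33162) = 1/57395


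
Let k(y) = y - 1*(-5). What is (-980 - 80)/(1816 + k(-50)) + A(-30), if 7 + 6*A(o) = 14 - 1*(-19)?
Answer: 19843/5313 ≈ 3.7348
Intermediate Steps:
k(y) = 5 + y (k(y) = y + 5 = 5 + y)
A(o) = 13/3 (A(o) = -7/6 + (14 - 1*(-19))/6 = -7/6 + (14 + 19)/6 = -7/6 + (⅙)*33 = -7/6 + 11/2 = 13/3)
(-980 - 80)/(1816 + k(-50)) + A(-30) = (-980 - 80)/(1816 + (5 - 50)) + 13/3 = -1060/(1816 - 45) + 13/3 = -1060/1771 + 13/3 = 19843/5313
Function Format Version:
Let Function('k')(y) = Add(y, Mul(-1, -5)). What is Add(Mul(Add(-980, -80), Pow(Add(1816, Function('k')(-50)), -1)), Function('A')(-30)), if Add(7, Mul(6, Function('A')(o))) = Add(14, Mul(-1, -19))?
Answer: Rational(19843, 5313) ≈ 3.7348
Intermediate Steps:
Function('k')(y) = Add(5, y) (Function('k')(y) = Add(y, 5) = Add(5, y))
Function('A')(o) = Rational(13, 3) (Function('A')(o) = Add(Rational(-7, 6), Mul(Rational(1, 6), Add(14, Mul(-1, -19)))) = Add(Rational(-7, 6), Mul(Rational(1, 6), Add(14, 19))) = Add(Rational(-7, 6), Mul(Rational(1, 6), 33)) = Add(Rational(-7, 6), Rational(11, 2)) = Rational(13, 3))
Add(Mul(Add(-980, -80), Pow(Add(1816, Function('k')(-50)), -1)), Function('A')(-30)) = Add(Mul(Add(-980, -80), Pow(Add(1816, Add(5, -50)), -1)), Rational(13, 3)) = Add(Mul(-1060, Pow(Add(1816, -45), -1)), Rational(13, 3)) = Add(Mul(-1060, Pow(1771, -1)), Rational(13, 3)) = Add(Mul(-1060, Rational(1, 1771)), Rational(13, 3)) = Add(Rational(-1060, 1771), Rational(13, 3)) = Rational(19843, 5313)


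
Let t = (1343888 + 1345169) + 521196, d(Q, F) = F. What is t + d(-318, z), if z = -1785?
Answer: 3208468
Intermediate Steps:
t = 3210253 (t = 2689057 + 521196 = 3210253)
t + d(-318, z) = 3210253 - 1785 = 3208468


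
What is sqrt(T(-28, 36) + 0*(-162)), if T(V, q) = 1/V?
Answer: I*sqrt(7)/14 ≈ 0.18898*I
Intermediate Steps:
sqrt(T(-28, 36) + 0*(-162)) = sqrt(1/(-28) + 0*(-162)) = sqrt(-1/28 + 0) = sqrt(-1/28) = I*sqrt(7)/14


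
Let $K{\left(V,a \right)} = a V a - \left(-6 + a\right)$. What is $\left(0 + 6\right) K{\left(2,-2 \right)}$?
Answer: $96$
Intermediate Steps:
$K{\left(V,a \right)} = 6 - a + V a^{2}$ ($K{\left(V,a \right)} = V a a - \left(-6 + a\right) = V a^{2} - \left(-6 + a\right) = 6 - a + V a^{2}$)
$\left(0 + 6\right) K{\left(2,-2 \right)} = \left(0 + 6\right) \left(6 - -2 + 2 \left(-2\right)^{2}\right) = 6 \left(6 + 2 + 2 \cdot 4\right) = 6 \left(6 + 2 + 8\right) = 6 \cdot 16 = 96$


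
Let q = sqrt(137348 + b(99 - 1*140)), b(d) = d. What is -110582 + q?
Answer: -110582 + sqrt(137307) ≈ -1.1021e+5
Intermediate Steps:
q = sqrt(137307) (q = sqrt(137348 + (99 - 1*140)) = sqrt(137348 + (99 - 140)) = sqrt(137348 - 41) = sqrt(137307) ≈ 370.55)
-110582 + q = -110582 + sqrt(137307)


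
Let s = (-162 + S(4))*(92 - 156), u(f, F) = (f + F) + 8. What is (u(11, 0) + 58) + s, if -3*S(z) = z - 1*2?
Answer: 31463/3 ≈ 10488.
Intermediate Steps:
S(z) = ⅔ - z/3 (S(z) = -(z - 1*2)/3 = -(z - 2)/3 = -(-2 + z)/3 = ⅔ - z/3)
u(f, F) = 8 + F + f (u(f, F) = (F + f) + 8 = 8 + F + f)
s = 31232/3 (s = (-162 + (⅔ - ⅓*4))*(92 - 156) = (-162 + (⅔ - 4/3))*(-64) = (-162 - ⅔)*(-64) = -488/3*(-64) = 31232/3 ≈ 10411.)
(u(11, 0) + 58) + s = ((8 + 0 + 11) + 58) + 31232/3 = (19 + 58) + 31232/3 = 77 + 31232/3 = 31463/3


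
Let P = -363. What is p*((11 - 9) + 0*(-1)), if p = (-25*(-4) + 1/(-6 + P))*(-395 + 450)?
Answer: 4058890/369 ≈ 11000.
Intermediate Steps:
p = 2029445/369 (p = (-25*(-4) + 1/(-6 - 363))*(-395 + 450) = (100 + 1/(-369))*55 = (100 - 1/369)*55 = (36899/369)*55 = 2029445/369 ≈ 5499.9)
p*((11 - 9) + 0*(-1)) = 2029445*((11 - 9) + 0*(-1))/369 = 2029445*(2 + 0)/369 = (2029445/369)*2 = 4058890/369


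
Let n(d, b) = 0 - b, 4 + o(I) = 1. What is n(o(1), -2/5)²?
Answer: 4/25 ≈ 0.16000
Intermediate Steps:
o(I) = -3 (o(I) = -4 + 1 = -3)
n(d, b) = -b
n(o(1), -2/5)² = (-(-2)/5)² = (-1*(-⅖))² = (⅖)² = 4/25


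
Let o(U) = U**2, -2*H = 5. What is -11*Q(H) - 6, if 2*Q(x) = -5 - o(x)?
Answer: 447/8 ≈ 55.875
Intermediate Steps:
H = -5/2 (H = -1/2*5 = -5/2 ≈ -2.5000)
Q(x) = -5/2 - x**2/2 (Q(x) = (-5 - x**2)/2 = -5/2 - x**2/2)
-11*Q(H) - 6 = -11*(-5/2 - (-5/2)**2/2) - 6 = -11*(-5/2 - 1/2*25/4) - 6 = -11*(-5/2 - 25/8) - 6 = -11*(-45/8) - 6 = 495/8 - 6 = 447/8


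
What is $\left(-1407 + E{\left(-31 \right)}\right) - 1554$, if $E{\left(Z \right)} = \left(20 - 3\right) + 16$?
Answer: $-2928$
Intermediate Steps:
$E{\left(Z \right)} = 33$ ($E{\left(Z \right)} = 17 + 16 = 33$)
$\left(-1407 + E{\left(-31 \right)}\right) - 1554 = \left(-1407 + 33\right) - 1554 = -1374 - 1554 = -2928$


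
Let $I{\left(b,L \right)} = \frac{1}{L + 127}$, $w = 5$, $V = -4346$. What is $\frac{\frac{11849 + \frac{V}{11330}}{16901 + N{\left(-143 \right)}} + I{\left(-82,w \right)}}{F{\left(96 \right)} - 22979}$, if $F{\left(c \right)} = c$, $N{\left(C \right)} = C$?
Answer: $- \frac{19383317}{620678949660} \approx -3.1229 \cdot 10^{-5}$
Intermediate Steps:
$I{\left(b,L \right)} = \frac{1}{127 + L}$
$\frac{\frac{11849 + \frac{V}{11330}}{16901 + N{\left(-143 \right)}} + I{\left(-82,w \right)}}{F{\left(96 \right)} - 22979} = \frac{\frac{11849 - \frac{4346}{11330}}{16901 - 143} + \frac{1}{127 + 5}}{96 - 22979} = \frac{\frac{11849 - \frac{2173}{5665}}{16758} + \frac{1}{132}}{-22883} = \left(\left(11849 - \frac{2173}{5665}\right) \frac{1}{16758} + \frac{1}{132}\right) \left(- \frac{1}{22883}\right) = \left(\frac{67122412}{5665} \cdot \frac{1}{16758} + \frac{1}{132}\right) \left(- \frac{1}{22883}\right) = \left(\frac{4794458}{6781005} + \frac{1}{132}\right) \left(- \frac{1}{22883}\right) = \frac{19383317}{27124020} \left(- \frac{1}{22883}\right) = - \frac{19383317}{620678949660}$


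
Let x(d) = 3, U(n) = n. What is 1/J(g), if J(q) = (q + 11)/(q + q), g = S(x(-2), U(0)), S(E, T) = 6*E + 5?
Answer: 23/17 ≈ 1.3529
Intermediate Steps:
S(E, T) = 5 + 6*E
g = 23 (g = 5 + 6*3 = 5 + 18 = 23)
J(q) = (11 + q)/(2*q) (J(q) = (11 + q)/((2*q)) = (11 + q)*(1/(2*q)) = (11 + q)/(2*q))
1/J(g) = 1/((½)*(11 + 23)/23) = 1/((½)*(1/23)*34) = 1/(17/23) = 23/17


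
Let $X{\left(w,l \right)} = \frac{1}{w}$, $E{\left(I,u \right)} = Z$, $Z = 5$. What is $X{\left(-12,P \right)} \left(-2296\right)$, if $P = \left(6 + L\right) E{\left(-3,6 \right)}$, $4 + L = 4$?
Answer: $\frac{574}{3} \approx 191.33$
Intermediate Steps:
$E{\left(I,u \right)} = 5$
$L = 0$ ($L = -4 + 4 = 0$)
$P = 30$ ($P = \left(6 + 0\right) 5 = 6 \cdot 5 = 30$)
$X{\left(-12,P \right)} \left(-2296\right) = \frac{1}{-12} \left(-2296\right) = \left(- \frac{1}{12}\right) \left(-2296\right) = \frac{574}{3}$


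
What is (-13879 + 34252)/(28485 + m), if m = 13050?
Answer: 6791/13845 ≈ 0.49050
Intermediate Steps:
(-13879 + 34252)/(28485 + m) = (-13879 + 34252)/(28485 + 13050) = 20373/41535 = 20373*(1/41535) = 6791/13845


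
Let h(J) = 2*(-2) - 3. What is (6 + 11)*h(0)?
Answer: -119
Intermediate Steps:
h(J) = -7 (h(J) = -4 - 3 = -7)
(6 + 11)*h(0) = (6 + 11)*(-7) = 17*(-7) = -119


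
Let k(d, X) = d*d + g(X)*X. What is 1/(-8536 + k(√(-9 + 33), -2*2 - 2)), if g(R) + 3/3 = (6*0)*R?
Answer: -1/8506 ≈ -0.00011756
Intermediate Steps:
g(R) = -1 (g(R) = -1 + (6*0)*R = -1 + 0*R = -1 + 0 = -1)
k(d, X) = d² - X (k(d, X) = d*d - X = d² - X)
1/(-8536 + k(√(-9 + 33), -2*2 - 2)) = 1/(-8536 + ((√(-9 + 33))² - (-2*2 - 2))) = 1/(-8536 + ((√24)² - (-4 - 2))) = 1/(-8536 + ((2*√6)² - 1*(-6))) = 1/(-8536 + (24 + 6)) = 1/(-8536 + 30) = 1/(-8506) = -1/8506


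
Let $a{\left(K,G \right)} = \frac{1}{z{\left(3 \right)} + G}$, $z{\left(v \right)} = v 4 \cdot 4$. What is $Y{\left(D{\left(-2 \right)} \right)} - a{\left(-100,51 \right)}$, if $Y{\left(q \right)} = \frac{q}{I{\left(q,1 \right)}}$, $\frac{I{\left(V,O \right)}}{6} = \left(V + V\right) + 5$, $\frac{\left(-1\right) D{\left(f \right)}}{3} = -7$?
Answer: $\frac{599}{9306} \approx 0.064367$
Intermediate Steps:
$z{\left(v \right)} = 16 v$ ($z{\left(v \right)} = 4 v 4 = 16 v$)
$D{\left(f \right)} = 21$ ($D{\left(f \right)} = \left(-3\right) \left(-7\right) = 21$)
$I{\left(V,O \right)} = 30 + 12 V$ ($I{\left(V,O \right)} = 6 \left(\left(V + V\right) + 5\right) = 6 \left(2 V + 5\right) = 6 \left(5 + 2 V\right) = 30 + 12 V$)
$Y{\left(q \right)} = \frac{q}{30 + 12 q}$
$a{\left(K,G \right)} = \frac{1}{48 + G}$ ($a{\left(K,G \right)} = \frac{1}{16 \cdot 3 + G} = \frac{1}{48 + G}$)
$Y{\left(D{\left(-2 \right)} \right)} - a{\left(-100,51 \right)} = \frac{1}{6} \cdot 21 \frac{1}{5 + 2 \cdot 21} - \frac{1}{48 + 51} = \frac{1}{6} \cdot 21 \frac{1}{5 + 42} - \frac{1}{99} = \frac{1}{6} \cdot 21 \cdot \frac{1}{47} - \frac{1}{99} = \frac{7}{94} - \frac{1}{99} = \frac{599}{9306}$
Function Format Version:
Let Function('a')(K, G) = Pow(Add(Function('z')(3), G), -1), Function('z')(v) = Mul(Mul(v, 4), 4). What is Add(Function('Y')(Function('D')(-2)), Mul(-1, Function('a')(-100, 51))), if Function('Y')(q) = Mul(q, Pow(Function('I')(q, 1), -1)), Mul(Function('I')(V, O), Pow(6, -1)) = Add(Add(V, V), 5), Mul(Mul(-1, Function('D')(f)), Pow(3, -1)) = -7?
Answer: Rational(599, 9306) ≈ 0.064367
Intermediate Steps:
Function('z')(v) = Mul(16, v) (Function('z')(v) = Mul(Mul(4, v), 4) = Mul(16, v))
Function('D')(f) = 21 (Function('D')(f) = Mul(-3, -7) = 21)
Function('I')(V, O) = Add(30, Mul(12, V)) (Function('I')(V, O) = Mul(6, Add(Add(V, V), 5)) = Mul(6, Add(Mul(2, V), 5)) = Mul(6, Add(5, Mul(2, V))) = Add(30, Mul(12, V)))
Function('Y')(q) = Mul(q, Pow(Add(30, Mul(12, q)), -1))
Function('a')(K, G) = Pow(Add(48, G), -1) (Function('a')(K, G) = Pow(Add(Mul(16, 3), G), -1) = Pow(Add(48, G), -1))
Add(Function('Y')(Function('D')(-2)), Mul(-1, Function('a')(-100, 51))) = Add(Mul(Rational(1, 6), 21, Pow(Add(5, Mul(2, 21)), -1)), Mul(-1, Pow(Add(48, 51), -1))) = Add(Mul(Rational(1, 6), 21, Pow(Add(5, 42), -1)), Mul(-1, Pow(99, -1))) = Add(Mul(Rational(1, 6), 21, Pow(47, -1)), Mul(-1, Rational(1, 99))) = Add(Mul(Rational(1, 6), 21, Rational(1, 47)), Rational(-1, 99)) = Add(Rational(7, 94), Rational(-1, 99)) = Rational(599, 9306)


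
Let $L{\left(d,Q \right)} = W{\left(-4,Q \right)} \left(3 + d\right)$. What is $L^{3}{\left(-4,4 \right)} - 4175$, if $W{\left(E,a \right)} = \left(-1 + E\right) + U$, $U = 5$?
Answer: $-4175$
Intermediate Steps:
$W{\left(E,a \right)} = 4 + E$ ($W{\left(E,a \right)} = \left(-1 + E\right) + 5 = 4 + E$)
$L{\left(d,Q \right)} = 0$ ($L{\left(d,Q \right)} = \left(4 - 4\right) \left(3 + d\right) = 0 \left(3 + d\right) = 0$)
$L^{3}{\left(-4,4 \right)} - 4175 = 0^{3} - 4175 = 0 - 4175 = -4175$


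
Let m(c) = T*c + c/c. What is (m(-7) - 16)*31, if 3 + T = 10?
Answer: -1984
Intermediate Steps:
T = 7 (T = -3 + 10 = 7)
m(c) = 1 + 7*c (m(c) = 7*c + c/c = 7*c + 1 = 1 + 7*c)
(m(-7) - 16)*31 = ((1 + 7*(-7)) - 16)*31 = ((1 - 49) - 16)*31 = (-48 - 16)*31 = -64*31 = -1984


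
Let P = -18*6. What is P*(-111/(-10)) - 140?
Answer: -6694/5 ≈ -1338.8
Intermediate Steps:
P = -108
P*(-111/(-10)) - 140 = -(-11988)/(-10) - 140 = -(-11988)*(-1)/10 - 140 = -108*111/10 - 140 = -5994/5 - 140 = -6694/5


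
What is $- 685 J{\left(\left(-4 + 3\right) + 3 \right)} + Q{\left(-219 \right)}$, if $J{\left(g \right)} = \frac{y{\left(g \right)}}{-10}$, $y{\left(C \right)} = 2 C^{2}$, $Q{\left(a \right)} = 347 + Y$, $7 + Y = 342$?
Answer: $1230$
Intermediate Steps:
$Y = 335$ ($Y = -7 + 342 = 335$)
$Q{\left(a \right)} = 682$ ($Q{\left(a \right)} = 347 + 335 = 682$)
$J{\left(g \right)} = - \frac{g^{2}}{5}$ ($J{\left(g \right)} = \frac{2 g^{2}}{-10} = 2 g^{2} \left(- \frac{1}{10}\right) = - \frac{g^{2}}{5}$)
$- 685 J{\left(\left(-4 + 3\right) + 3 \right)} + Q{\left(-219 \right)} = - 685 \left(- \frac{\left(\left(-4 + 3\right) + 3\right)^{2}}{5}\right) + 682 = - 685 \left(- \frac{\left(-1 + 3\right)^{2}}{5}\right) + 682 = - 685 \left(- \frac{2^{2}}{5}\right) + 682 = - 685 \left(\left(- \frac{1}{5}\right) 4\right) + 682 = \left(-685\right) \left(- \frac{4}{5}\right) + 682 = 548 + 682 = 1230$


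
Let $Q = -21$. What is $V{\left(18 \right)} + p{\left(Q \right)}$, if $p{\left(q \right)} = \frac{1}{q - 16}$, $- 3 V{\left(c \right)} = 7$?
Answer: $- \frac{262}{111} \approx -2.3604$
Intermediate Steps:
$V{\left(c \right)} = - \frac{7}{3}$ ($V{\left(c \right)} = \left(- \frac{1}{3}\right) 7 = - \frac{7}{3}$)
$p{\left(q \right)} = \frac{1}{-16 + q}$
$V{\left(18 \right)} + p{\left(Q \right)} = - \frac{7}{3} + \frac{1}{-16 - 21} = - \frac{7}{3} + \frac{1}{-37} = - \frac{7}{3} - \frac{1}{37} = - \frac{262}{111}$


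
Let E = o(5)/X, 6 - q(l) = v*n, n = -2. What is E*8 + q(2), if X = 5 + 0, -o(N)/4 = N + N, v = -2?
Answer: -62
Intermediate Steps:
o(N) = -8*N (o(N) = -4*(N + N) = -8*N)
X = 5
q(l) = 2 (q(l) = 6 - (-2)*(-2) = 6 - 1*4 = 6 - 4 = 2)
E = -8 (E = -8*5/5 = -40*⅕ = -8)
E*8 + q(2) = -8*8 + 2 = -64 + 2 = -62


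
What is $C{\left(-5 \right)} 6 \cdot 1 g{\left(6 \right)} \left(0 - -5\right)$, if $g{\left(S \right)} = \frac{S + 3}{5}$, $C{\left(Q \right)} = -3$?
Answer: $-162$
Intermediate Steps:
$g{\left(S \right)} = \frac{3}{5} + \frac{S}{5}$ ($g{\left(S \right)} = \left(3 + S\right) \frac{1}{5} = \frac{3}{5} + \frac{S}{5}$)
$C{\left(-5 \right)} 6 \cdot 1 g{\left(6 \right)} \left(0 - -5\right) = \left(-3\right) 6 \cdot 1 \left(\frac{3}{5} + \frac{1}{5} \cdot 6\right) \left(0 - -5\right) = \left(-18\right) 1 \left(\frac{3}{5} + \frac{6}{5}\right) \left(0 + 5\right) = \left(-18\right) \frac{9}{5} \cdot 5 = \left(- \frac{162}{5}\right) 5 = -162$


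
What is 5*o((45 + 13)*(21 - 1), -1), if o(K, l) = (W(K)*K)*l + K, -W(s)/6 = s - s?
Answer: 5800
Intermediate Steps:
W(s) = 0 (W(s) = -6*(s - s) = -6*0 = 0)
o(K, l) = K (o(K, l) = (0*K)*l + K = 0*l + K = 0 + K = K)
5*o((45 + 13)*(21 - 1), -1) = 5*((45 + 13)*(21 - 1)) = 5*(58*20) = 5*1160 = 5800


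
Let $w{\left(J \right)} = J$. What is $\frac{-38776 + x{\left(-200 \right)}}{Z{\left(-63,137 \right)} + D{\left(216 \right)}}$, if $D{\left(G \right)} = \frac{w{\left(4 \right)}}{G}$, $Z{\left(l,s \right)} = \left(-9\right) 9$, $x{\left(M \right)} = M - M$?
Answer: $\frac{2093904}{4373} \approx 478.83$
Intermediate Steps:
$x{\left(M \right)} = 0$
$Z{\left(l,s \right)} = -81$
$D{\left(G \right)} = \frac{4}{G}$
$\frac{-38776 + x{\left(-200 \right)}}{Z{\left(-63,137 \right)} + D{\left(216 \right)}} = \frac{-38776 + 0}{-81 + \frac{4}{216}} = - \frac{38776}{-81 + 4 \cdot \frac{1}{216}} = - \frac{38776}{-81 + \frac{1}{54}} = - \frac{38776}{- \frac{4373}{54}} = \left(-38776\right) \left(- \frac{54}{4373}\right) = \frac{2093904}{4373}$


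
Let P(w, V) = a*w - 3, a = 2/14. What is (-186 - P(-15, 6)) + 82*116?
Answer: 65318/7 ≈ 9331.1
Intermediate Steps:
a = 1/7 (a = 2*(1/14) = 1/7 ≈ 0.14286)
P(w, V) = -3 + w/7 (P(w, V) = w/7 - 3 = -3 + w/7)
(-186 - P(-15, 6)) + 82*116 = (-186 - (-3 + (1/7)*(-15))) + 82*116 = (-186 - (-3 - 15/7)) + 9512 = (-186 - 1*(-36/7)) + 9512 = (-186 + 36/7) + 9512 = -1266/7 + 9512 = 65318/7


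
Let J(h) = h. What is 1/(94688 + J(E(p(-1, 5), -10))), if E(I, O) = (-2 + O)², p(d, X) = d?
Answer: 1/94832 ≈ 1.0545e-5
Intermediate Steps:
1/(94688 + J(E(p(-1, 5), -10))) = 1/(94688 + (-2 - 10)²) = 1/(94688 + (-12)²) = 1/(94688 + 144) = 1/94832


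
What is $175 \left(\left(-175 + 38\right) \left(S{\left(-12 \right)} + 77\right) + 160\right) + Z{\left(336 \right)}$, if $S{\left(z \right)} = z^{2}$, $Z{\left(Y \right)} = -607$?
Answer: $-5271082$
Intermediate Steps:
$175 \left(\left(-175 + 38\right) \left(S{\left(-12 \right)} + 77\right) + 160\right) + Z{\left(336 \right)} = 175 \left(\left(-175 + 38\right) \left(\left(-12\right)^{2} + 77\right) + 160\right) - 607 = 175 \left(- 137 \left(144 + 77\right) + 160\right) - 607 = 175 \left(\left(-137\right) 221 + 160\right) - 607 = 175 \left(-30277 + 160\right) - 607 = 175 \left(-30117\right) - 607 = -5270475 - 607 = -5271082$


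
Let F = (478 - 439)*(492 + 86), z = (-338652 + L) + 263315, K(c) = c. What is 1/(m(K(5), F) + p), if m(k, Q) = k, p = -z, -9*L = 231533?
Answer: 9/909611 ≈ 9.8943e-6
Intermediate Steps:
L = -231533/9 (L = -⅑*231533 = -231533/9 ≈ -25726.)
z = -909566/9 (z = (-338652 - 231533/9) + 263315 = -3279401/9 + 263315 = -909566/9 ≈ -1.0106e+5)
p = 909566/9 (p = -1*(-909566/9) = 909566/9 ≈ 1.0106e+5)
F = 22542 (F = 39*578 = 22542)
1/(m(K(5), F) + p) = 1/(5 + 909566/9) = 1/(909611/9) = 9/909611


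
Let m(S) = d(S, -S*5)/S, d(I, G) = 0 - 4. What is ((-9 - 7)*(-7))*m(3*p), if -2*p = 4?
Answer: 224/3 ≈ 74.667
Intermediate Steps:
p = -2 (p = -½*4 = -2)
d(I, G) = -4
m(S) = -4/S
((-9 - 7)*(-7))*m(3*p) = ((-9 - 7)*(-7))*(-4/(3*(-2))) = (-16*(-7))*(-4/(-6)) = 112*(-4*(-⅙)) = 112*(⅔) = 224/3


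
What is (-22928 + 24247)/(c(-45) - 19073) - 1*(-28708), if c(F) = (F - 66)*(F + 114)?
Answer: 767420937/26732 ≈ 28708.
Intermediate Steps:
c(F) = (-66 + F)*(114 + F)
(-22928 + 24247)/(c(-45) - 19073) - 1*(-28708) = (-22928 + 24247)/((-7524 + (-45)**2 + 48*(-45)) - 19073) - 1*(-28708) = 1319/((-7524 + 2025 - 2160) - 19073) + 28708 = 1319/(-7659 - 19073) + 28708 = 1319/(-26732) + 28708 = 1319*(-1/26732) + 28708 = -1319/26732 + 28708 = 767420937/26732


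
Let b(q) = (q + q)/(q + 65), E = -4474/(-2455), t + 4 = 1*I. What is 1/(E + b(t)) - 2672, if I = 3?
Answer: -375906576/140713 ≈ -2671.4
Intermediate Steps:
t = -1 (t = -4 + 1*3 = -4 + 3 = -1)
E = 4474/2455 (E = -4474*(-1/2455) = 4474/2455 ≈ 1.8224)
b(q) = 2*q/(65 + q) (b(q) = (2*q)/(65 + q) = 2*q/(65 + q))
1/(E + b(t)) - 2672 = 1/(4474/2455 + 2*(-1)/(65 - 1)) - 2672 = 1/(4474/2455 + 2*(-1)/64) - 2672 = 1/(4474/2455 + 2*(-1)*(1/64)) - 2672 = 1/(4474/2455 - 1/32) - 2672 = 1/(140713/78560) - 2672 = 78560/140713 - 2672 = -375906576/140713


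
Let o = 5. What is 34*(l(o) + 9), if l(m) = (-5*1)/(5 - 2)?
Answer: 748/3 ≈ 249.33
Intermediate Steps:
l(m) = -5/3
34*(l(o) + 9) = 34*(-5/3 + 9) = 34*(22/3) = 748/3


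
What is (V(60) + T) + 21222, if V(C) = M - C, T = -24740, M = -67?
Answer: -3645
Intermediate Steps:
V(C) = -67 - C
(V(60) + T) + 21222 = ((-67 - 1*60) - 24740) + 21222 = ((-67 - 60) - 24740) + 21222 = (-127 - 24740) + 21222 = -24867 + 21222 = -3645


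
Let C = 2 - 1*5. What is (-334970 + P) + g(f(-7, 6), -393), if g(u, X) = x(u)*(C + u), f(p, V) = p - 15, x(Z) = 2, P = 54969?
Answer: -280051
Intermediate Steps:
C = -3 (C = 2 - 5 = -3)
f(p, V) = -15 + p
g(u, X) = -6 + 2*u (g(u, X) = 2*(-3 + u) = -6 + 2*u)
(-334970 + P) + g(f(-7, 6), -393) = (-334970 + 54969) + (-6 + 2*(-15 - 7)) = -280001 + (-6 + 2*(-22)) = -280001 + (-6 - 44) = -280001 - 50 = -280051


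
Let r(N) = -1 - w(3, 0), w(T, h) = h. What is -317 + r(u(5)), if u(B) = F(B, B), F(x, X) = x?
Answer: -318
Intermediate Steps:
u(B) = B
r(N) = -1 (r(N) = -1 - 1*0 = -1 + 0 = -1)
-317 + r(u(5)) = -317 - 1 = -318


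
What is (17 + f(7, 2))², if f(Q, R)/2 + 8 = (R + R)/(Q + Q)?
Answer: 121/49 ≈ 2.4694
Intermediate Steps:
f(Q, R) = -16 + 2*R/Q (f(Q, R) = -16 + 2*((R + R)/(Q + Q)) = -16 + 2*((2*R)/((2*Q))) = -16 + 2*((2*R)*(1/(2*Q))) = -16 + 2*(R/Q) = -16 + 2*R/Q)
(17 + f(7, 2))² = (17 + (-16 + 2*2/7))² = (17 + (-16 + 2*2*(⅐)))² = (17 + (-16 + 4/7))² = (17 - 108/7)² = (11/7)² = 121/49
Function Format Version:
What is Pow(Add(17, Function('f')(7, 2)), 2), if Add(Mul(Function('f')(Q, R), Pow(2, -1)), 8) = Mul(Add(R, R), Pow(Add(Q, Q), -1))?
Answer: Rational(121, 49) ≈ 2.4694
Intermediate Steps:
Function('f')(Q, R) = Add(-16, Mul(2, R, Pow(Q, -1))) (Function('f')(Q, R) = Add(-16, Mul(2, Mul(Add(R, R), Pow(Add(Q, Q), -1)))) = Add(-16, Mul(2, Mul(Mul(2, R), Pow(Mul(2, Q), -1)))) = Add(-16, Mul(2, Mul(Mul(2, R), Mul(Rational(1, 2), Pow(Q, -1))))) = Add(-16, Mul(2, Mul(R, Pow(Q, -1)))) = Add(-16, Mul(2, R, Pow(Q, -1))))
Pow(Add(17, Function('f')(7, 2)), 2) = Pow(Add(17, Add(-16, Mul(2, 2, Pow(7, -1)))), 2) = Pow(Add(17, Add(-16, Mul(2, 2, Rational(1, 7)))), 2) = Pow(Add(17, Add(-16, Rational(4, 7))), 2) = Pow(Add(17, Rational(-108, 7)), 2) = Pow(Rational(11, 7), 2) = Rational(121, 49)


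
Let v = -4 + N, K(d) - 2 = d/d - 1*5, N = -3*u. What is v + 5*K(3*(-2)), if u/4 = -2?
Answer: 10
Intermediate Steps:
u = -8 (u = 4*(-2) = -8)
N = 24 (N = -3*(-8) = 24)
K(d) = -2 (K(d) = 2 + (d/d - 1*5) = 2 + (1 - 5) = 2 - 4 = -2)
v = 20 (v = -4 + 24 = 20)
v + 5*K(3*(-2)) = 20 + 5*(-2) = 20 - 10 = 10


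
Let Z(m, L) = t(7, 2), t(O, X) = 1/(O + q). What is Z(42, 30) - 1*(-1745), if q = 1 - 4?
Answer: 6981/4 ≈ 1745.3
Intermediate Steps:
q = -3
t(O, X) = 1/(-3 + O) (t(O, X) = 1/(O - 3) = 1/(-3 + O))
Z(m, L) = ¼ (Z(m, L) = 1/(-3 + 7) = 1/4 = ¼)
Z(42, 30) - 1*(-1745) = ¼ - 1*(-1745) = ¼ + 1745 = 6981/4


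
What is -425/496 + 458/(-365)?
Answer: -382293/181040 ≈ -2.1116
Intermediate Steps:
-425/496 + 458/(-365) = -425*1/496 + 458*(-1/365) = -425/496 - 458/365 = -382293/181040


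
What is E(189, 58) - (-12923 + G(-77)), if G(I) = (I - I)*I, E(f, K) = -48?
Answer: 12875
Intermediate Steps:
G(I) = 0 (G(I) = 0*I = 0)
E(189, 58) - (-12923 + G(-77)) = -48 - (-12923 + 0) = -48 - 1*(-12923) = -48 + 12923 = 12875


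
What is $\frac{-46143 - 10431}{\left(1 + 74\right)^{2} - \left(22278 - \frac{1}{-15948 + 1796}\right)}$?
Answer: $\frac{800635248}{235673257} \approx 3.3972$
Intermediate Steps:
$\frac{-46143 - 10431}{\left(1 + 74\right)^{2} - \left(22278 - \frac{1}{-15948 + 1796}\right)} = - \frac{56574}{75^{2} - \left(22278 - \frac{1}{-14152}\right)} = - \frac{56574}{5625 - \frac{315278257}{14152}} = - \frac{56574}{- \frac{235673257}{14152}} = \left(-56574\right) \left(- \frac{14152}{235673257}\right) = \frac{800635248}{235673257}$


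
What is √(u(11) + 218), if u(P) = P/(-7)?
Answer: √10605/7 ≈ 14.712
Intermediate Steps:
u(P) = -P/7 (u(P) = P*(-⅐) = -P/7)
√(u(11) + 218) = √(-⅐*11 + 218) = √(-11/7 + 218) = √(1515/7) = √10605/7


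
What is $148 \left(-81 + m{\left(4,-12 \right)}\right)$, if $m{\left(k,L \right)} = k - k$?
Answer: $-11988$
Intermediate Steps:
$m{\left(k,L \right)} = 0$
$148 \left(-81 + m{\left(4,-12 \right)}\right) = 148 \left(-81 + 0\right) = 148 \left(-81\right) = -11988$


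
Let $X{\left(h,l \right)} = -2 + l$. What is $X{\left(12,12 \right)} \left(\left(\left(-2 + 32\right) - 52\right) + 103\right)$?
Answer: $810$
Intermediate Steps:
$X{\left(12,12 \right)} \left(\left(\left(-2 + 32\right) - 52\right) + 103\right) = \left(-2 + 12\right) \left(\left(\left(-2 + 32\right) - 52\right) + 103\right) = 10 \left(\left(30 - 52\right) + 103\right) = 10 \left(-22 + 103\right) = 10 \cdot 81 = 810$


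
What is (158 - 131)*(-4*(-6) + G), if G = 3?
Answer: 729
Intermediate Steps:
(158 - 131)*(-4*(-6) + G) = (158 - 131)*(-4*(-6) + 3) = 27*(24 + 3) = 27*27 = 729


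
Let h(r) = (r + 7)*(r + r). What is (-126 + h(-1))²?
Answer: 19044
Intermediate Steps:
h(r) = 2*r*(7 + r) (h(r) = (7 + r)*(2*r) = 2*r*(7 + r))
(-126 + h(-1))² = (-126 + 2*(-1)*(7 - 1))² = (-126 + 2*(-1)*6)² = (-126 - 12)² = (-138)² = 19044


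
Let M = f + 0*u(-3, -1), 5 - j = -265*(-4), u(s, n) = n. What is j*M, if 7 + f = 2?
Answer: 5275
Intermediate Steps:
f = -5 (f = -7 + 2 = -5)
j = -1055 (j = 5 - (-265)*(-4) = 5 - 1*1060 = 5 - 1060 = -1055)
M = -5 (M = -5 + 0*(-1) = -5 + 0 = -5)
j*M = -1055*(-5) = 5275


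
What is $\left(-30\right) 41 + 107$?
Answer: $-1123$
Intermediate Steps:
$\left(-30\right) 41 + 107 = -1230 + 107 = -1123$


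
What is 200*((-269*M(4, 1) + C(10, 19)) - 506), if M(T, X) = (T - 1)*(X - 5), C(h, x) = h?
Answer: 546400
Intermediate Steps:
M(T, X) = (-1 + T)*(-5 + X)
200*((-269*M(4, 1) + C(10, 19)) - 506) = 200*((-269*(5 - 1*1 - 5*4 + 4*1) + 10) - 506) = 200*((-269*(5 - 1 - 20 + 4) + 10) - 506) = 200*((-269*(-12) + 10) - 506) = 200*((3228 + 10) - 506) = 200*(3238 - 506) = 200*2732 = 546400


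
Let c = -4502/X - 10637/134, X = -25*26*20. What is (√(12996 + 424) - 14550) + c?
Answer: -6370944433/435500 + 2*√3355 ≈ -14513.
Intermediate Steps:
X = -13000 (X = -650*20 = -13000)
c = -34419433/435500 (c = -4502/(-13000) - 10637/134 = -4502*(-1/13000) - 10637*1/134 = 2251/6500 - 10637/134 = -34419433/435500 ≈ -79.034)
(√(12996 + 424) - 14550) + c = (√(12996 + 424) - 14550) - 34419433/435500 = (√13420 - 14550) - 34419433/435500 = (2*√3355 - 14550) - 34419433/435500 = (-14550 + 2*√3355) - 34419433/435500 = -6370944433/435500 + 2*√3355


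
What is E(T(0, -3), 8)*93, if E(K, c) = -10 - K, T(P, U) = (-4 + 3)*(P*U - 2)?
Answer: -1116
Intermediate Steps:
T(P, U) = 2 - P*U (T(P, U) = -(-2 + P*U) = 2 - P*U)
E(T(0, -3), 8)*93 = (-10 - (2 - 1*0*(-3)))*93 = (-10 - (2 + 0))*93 = (-10 - 1*2)*93 = (-10 - 2)*93 = -12*93 = -1116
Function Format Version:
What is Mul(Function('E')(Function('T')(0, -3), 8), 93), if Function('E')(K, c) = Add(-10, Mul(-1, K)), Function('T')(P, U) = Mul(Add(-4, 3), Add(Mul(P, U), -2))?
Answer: -1116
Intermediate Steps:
Function('T')(P, U) = Add(2, Mul(-1, P, U)) (Function('T')(P, U) = Mul(-1, Add(-2, Mul(P, U))) = Add(2, Mul(-1, P, U)))
Mul(Function('E')(Function('T')(0, -3), 8), 93) = Mul(Add(-10, Mul(-1, Add(2, Mul(-1, 0, -3)))), 93) = Mul(Add(-10, Mul(-1, Add(2, 0))), 93) = Mul(Add(-10, Mul(-1, 2)), 93) = Mul(Add(-10, -2), 93) = Mul(-12, 93) = -1116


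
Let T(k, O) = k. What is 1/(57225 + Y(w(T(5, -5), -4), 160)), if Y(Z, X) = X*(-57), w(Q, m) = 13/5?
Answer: 1/48105 ≈ 2.0788e-5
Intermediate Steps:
w(Q, m) = 13/5 (w(Q, m) = 13*(⅕) = 13/5)
Y(Z, X) = -57*X
1/(57225 + Y(w(T(5, -5), -4), 160)) = 1/(57225 - 57*160) = 1/(57225 - 9120) = 1/48105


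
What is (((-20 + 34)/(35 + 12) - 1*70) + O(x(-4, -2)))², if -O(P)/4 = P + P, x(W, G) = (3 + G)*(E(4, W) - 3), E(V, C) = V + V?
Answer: 26584336/2209 ≈ 12035.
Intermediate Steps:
E(V, C) = 2*V
x(W, G) = 15 + 5*G (x(W, G) = (3 + G)*(2*4 - 3) = (3 + G)*(8 - 3) = (3 + G)*5 = 15 + 5*G)
O(P) = -8*P (O(P) = -4*(P + P) = -8*P)
(((-20 + 34)/(35 + 12) - 1*70) + O(x(-4, -2)))² = (((-20 + 34)/(35 + 12) - 1*70) - 8*(15 + 5*(-2)))² = ((14/47 - 70) - 8*(15 - 10))² = ((14*(1/47) - 70) - 8*5)² = ((14/47 - 70) - 40)² = (-3276/47 - 40)² = (-5156/47)² = 26584336/2209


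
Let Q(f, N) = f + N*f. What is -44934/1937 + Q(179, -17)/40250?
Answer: -907070534/38982125 ≈ -23.269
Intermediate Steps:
-44934/1937 + Q(179, -17)/40250 = -44934/1937 + (179*(1 - 17))/40250 = -44934*1/1937 + (179*(-16))*(1/40250) = -44934/1937 - 2864*1/40250 = -44934/1937 - 1432/20125 = -907070534/38982125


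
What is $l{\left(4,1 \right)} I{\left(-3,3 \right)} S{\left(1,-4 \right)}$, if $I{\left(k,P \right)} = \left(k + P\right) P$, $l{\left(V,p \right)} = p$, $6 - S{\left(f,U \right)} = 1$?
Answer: $0$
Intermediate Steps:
$S{\left(f,U \right)} = 5$ ($S{\left(f,U \right)} = 6 - 1 = 5$)
$I{\left(k,P \right)} = P \left(P + k\right)$ ($I{\left(k,P \right)} = \left(P + k\right) P = P \left(P + k\right)$)
$l{\left(4,1 \right)} I{\left(-3,3 \right)} S{\left(1,-4 \right)} = 1 \cdot 3 \left(3 - 3\right) 5 = 1 \cdot 3 \cdot 0 \cdot 5 = 1 \cdot 0 \cdot 5 = 0 \cdot 5 = 0$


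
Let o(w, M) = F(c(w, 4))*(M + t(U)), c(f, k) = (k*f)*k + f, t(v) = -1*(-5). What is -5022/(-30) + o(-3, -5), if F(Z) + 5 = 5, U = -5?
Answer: 837/5 ≈ 167.40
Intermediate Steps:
t(v) = 5
c(f, k) = f + f*k**2 (c(f, k) = (f*k)*k + f = f*k**2 + f = f + f*k**2)
F(Z) = 0 (F(Z) = -5 + 5 = 0)
o(w, M) = 0 (o(w, M) = 0*(M + 5) = 0*(5 + M) = 0)
-5022/(-30) + o(-3, -5) = -5022/(-30) + 0 = -5022*(-1)/30 + 0 = -93*(-9/5) + 0 = 837/5 + 0 = 837/5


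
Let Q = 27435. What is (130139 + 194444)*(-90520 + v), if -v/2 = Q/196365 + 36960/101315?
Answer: -7793844266127499314/265262933 ≈ -2.9382e+10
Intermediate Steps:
v = -267659398/265262933 (v = -2*(27435/196365 + 36960/101315) = -2*(27435*(1/196365) + 36960*(1/101315)) = -2*(1829/13091 + 7392/20263) = -2*133829699/265262933 = -267659398/265262933 ≈ -1.0090)
(130139 + 194444)*(-90520 + v) = (130139 + 194444)*(-90520 - 267659398/265262933) = 324583*(-24011868354558/265262933) = -7793844266127499314/265262933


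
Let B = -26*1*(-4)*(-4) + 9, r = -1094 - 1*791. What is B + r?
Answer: -2292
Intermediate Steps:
r = -1885 (r = -1094 - 791 = -1885)
B = -407 (B = -(-104)*(-4) + 9 = -26*16 + 9 = -416 + 9 = -407)
B + r = -407 - 1885 = -2292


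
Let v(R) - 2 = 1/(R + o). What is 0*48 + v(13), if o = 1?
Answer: 29/14 ≈ 2.0714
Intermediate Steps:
v(R) = 2 + 1/(1 + R) (v(R) = 2 + 1/(R + 1) = 2 + 1/(1 + R))
0*48 + v(13) = 0*48 + (3 + 2*13)/(1 + 13) = 0 + (3 + 26)/14 = 0 + (1/14)*29 = 0 + 29/14 = 29/14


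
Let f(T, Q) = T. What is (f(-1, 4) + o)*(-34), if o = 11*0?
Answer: 34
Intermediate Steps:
o = 0
(f(-1, 4) + o)*(-34) = (-1 + 0)*(-34) = -1*(-34) = 34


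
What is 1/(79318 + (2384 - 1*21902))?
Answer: 1/59800 ≈ 1.6722e-5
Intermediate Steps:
1/(79318 + (2384 - 1*21902)) = 1/(79318 + (2384 - 21902)) = 1/(79318 - 19518) = 1/59800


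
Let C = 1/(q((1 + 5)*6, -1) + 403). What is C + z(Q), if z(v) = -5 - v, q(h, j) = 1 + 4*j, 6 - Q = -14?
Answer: -9999/400 ≈ -24.997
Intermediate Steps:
Q = 20 (Q = 6 - 1*(-14) = 6 + 14 = 20)
C = 1/400 (C = 1/((1 + 4*(-1)) + 403) = 1/((1 - 4) + 403) = 1/(-3 + 403) = 1/400 ≈ 0.0025000)
C + z(Q) = 1/400 + (-5 - 1*20) = 1/400 + (-5 - 20) = 1/400 - 25 = -9999/400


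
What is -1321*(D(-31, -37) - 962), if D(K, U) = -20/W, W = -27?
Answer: 34285234/27 ≈ 1.2698e+6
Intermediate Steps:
D(K, U) = 20/27 (D(K, U) = -20/(-27) = -20*(-1/27) = 20/27)
-1321*(D(-31, -37) - 962) = -1321*(20/27 - 962) = -1321*(-25954/27) = 34285234/27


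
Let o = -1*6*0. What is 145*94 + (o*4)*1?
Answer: 13630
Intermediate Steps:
o = 0 (o = -6*0 = 0)
145*94 + (o*4)*1 = 145*94 + (0*4)*1 = 13630 + 0*1 = 13630 + 0 = 13630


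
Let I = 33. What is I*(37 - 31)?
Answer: 198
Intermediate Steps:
I*(37 - 31) = 33*(37 - 31) = 33*6 = 198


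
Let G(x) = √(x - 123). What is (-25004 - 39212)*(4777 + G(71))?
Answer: -306759832 - 128432*I*√13 ≈ -3.0676e+8 - 4.6307e+5*I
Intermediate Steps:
G(x) = √(-123 + x)
(-25004 - 39212)*(4777 + G(71)) = (-25004 - 39212)*(4777 + √(-123 + 71)) = -64216*(4777 + √(-52)) = -64216*(4777 + 2*I*√13) = -306759832 - 128432*I*√13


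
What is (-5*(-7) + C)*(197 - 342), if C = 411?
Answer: -64670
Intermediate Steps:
(-5*(-7) + C)*(197 - 342) = (-5*(-7) + 411)*(197 - 342) = (35 + 411)*(-145) = 446*(-145) = -64670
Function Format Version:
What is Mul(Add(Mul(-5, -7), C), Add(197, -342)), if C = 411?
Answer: -64670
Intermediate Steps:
Mul(Add(Mul(-5, -7), C), Add(197, -342)) = Mul(Add(Mul(-5, -7), 411), Add(197, -342)) = Mul(Add(35, 411), -145) = Mul(446, -145) = -64670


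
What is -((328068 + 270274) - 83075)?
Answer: -515267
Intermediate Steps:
-((328068 + 270274) - 83075) = -(598342 - 83075) = -1*515267 = -515267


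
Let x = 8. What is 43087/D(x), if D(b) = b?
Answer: 43087/8 ≈ 5385.9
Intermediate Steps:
43087/D(x) = 43087/8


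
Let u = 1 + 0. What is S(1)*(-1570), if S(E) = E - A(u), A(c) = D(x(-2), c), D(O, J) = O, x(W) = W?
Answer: -4710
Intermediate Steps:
u = 1
A(c) = -2
S(E) = 2 + E (S(E) = E - 1*(-2) = E + 2 = 2 + E)
S(1)*(-1570) = (2 + 1)*(-1570) = 3*(-1570) = -4710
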